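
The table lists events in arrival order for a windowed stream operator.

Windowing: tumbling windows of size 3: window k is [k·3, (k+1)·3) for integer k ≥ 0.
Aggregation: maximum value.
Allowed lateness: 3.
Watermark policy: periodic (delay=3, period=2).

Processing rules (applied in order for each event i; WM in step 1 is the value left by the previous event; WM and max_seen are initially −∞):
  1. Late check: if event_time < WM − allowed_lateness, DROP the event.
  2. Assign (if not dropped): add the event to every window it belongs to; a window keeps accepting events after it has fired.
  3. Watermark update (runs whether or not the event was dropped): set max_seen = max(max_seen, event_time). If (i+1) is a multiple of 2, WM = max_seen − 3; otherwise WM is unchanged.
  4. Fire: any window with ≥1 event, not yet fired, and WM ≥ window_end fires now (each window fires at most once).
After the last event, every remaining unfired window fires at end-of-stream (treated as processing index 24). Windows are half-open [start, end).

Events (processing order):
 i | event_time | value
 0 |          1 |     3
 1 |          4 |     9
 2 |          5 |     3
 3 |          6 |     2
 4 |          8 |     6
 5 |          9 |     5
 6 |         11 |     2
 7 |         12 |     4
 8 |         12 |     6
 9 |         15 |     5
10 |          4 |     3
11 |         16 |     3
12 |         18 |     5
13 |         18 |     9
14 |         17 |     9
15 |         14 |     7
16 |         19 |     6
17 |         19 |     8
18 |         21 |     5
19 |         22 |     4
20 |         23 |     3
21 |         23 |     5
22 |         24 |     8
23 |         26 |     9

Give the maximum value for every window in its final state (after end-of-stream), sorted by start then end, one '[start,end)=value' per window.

[0,3)=3 [3,6)=9 [6,9)=6 [9,12)=5 [12,15)=7 [15,18)=9 [18,21)=9 [21,24)=5 [24,27)=9

i=0 t=1 v=3: → [0,3); WM=−∞
i=1 t=4 v=9: → [3,6); WM=1
i=2 t=5 v=3: → [3,6); WM=1
i=3 t=6 v=2: → [6,9); WM=3; [0,3) fires=3
i=4 t=8 v=6: → [6,9); WM=3
i=5 t=9 v=5: → [9,12); WM=6; [3,6) fires=9
i=6 t=11 v=2: → [9,12); WM=6
i=7 t=12 v=4: → [12,15); WM=9; [6,9) fires=6
i=8 t=12 v=6: → [12,15); WM=9
i=9 t=15 v=5: → [15,18); WM=12; [9,12) fires=5
i=10 t=4 v=3: DROP (t<12-3); WM=12
i=11 t=16 v=3: → [15,18); WM=13
i=12 t=18 v=5: → [18,21); WM=13
i=13 t=18 v=9: → [18,21); WM=15; [12,15) fires=6
i=14 t=17 v=9: → [15,18); WM=15
i=15 t=14 v=7: → [12,15); WM=15
i=16 t=19 v=6: → [18,21); WM=15
i=17 t=19 v=8: → [18,21); WM=16
i=18 t=21 v=5: → [21,24); WM=16
i=19 t=22 v=4: → [21,24); WM=19; [15,18) fires=9
i=20 t=23 v=3: → [21,24); WM=19
i=21 t=23 v=5: → [21,24); WM=20
i=22 t=24 v=8: → [24,27); WM=20
i=23 t=26 v=9: → [24,27); WM=23; [18,21) fires=9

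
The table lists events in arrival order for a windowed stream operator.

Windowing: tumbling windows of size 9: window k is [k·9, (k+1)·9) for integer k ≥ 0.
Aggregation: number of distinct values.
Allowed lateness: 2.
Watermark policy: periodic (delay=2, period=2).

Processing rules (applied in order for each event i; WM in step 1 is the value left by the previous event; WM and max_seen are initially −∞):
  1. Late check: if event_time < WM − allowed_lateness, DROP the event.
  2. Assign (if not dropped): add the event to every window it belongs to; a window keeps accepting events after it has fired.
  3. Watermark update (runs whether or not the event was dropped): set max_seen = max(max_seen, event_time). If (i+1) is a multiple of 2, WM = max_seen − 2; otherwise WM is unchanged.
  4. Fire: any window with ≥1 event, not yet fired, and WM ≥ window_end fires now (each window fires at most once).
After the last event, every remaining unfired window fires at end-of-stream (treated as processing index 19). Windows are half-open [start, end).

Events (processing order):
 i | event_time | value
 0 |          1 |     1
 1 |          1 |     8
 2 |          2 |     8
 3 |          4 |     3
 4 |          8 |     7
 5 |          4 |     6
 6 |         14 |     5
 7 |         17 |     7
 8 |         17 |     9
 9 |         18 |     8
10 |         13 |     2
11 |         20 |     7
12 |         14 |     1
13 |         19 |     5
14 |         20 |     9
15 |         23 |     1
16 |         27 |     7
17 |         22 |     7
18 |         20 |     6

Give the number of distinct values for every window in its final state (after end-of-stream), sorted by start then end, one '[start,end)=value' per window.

i=0 t=1 v=1: → [0,9); WM=−∞
i=1 t=1 v=8: → [0,9); WM=-1
i=2 t=2 v=8: → [0,9); WM=-1
i=3 t=4 v=3: → [0,9); WM=2
i=4 t=8 v=7: → [0,9); WM=2
i=5 t=4 v=6: → [0,9); WM=6
i=6 t=14 v=5: → [9,18); WM=6
i=7 t=17 v=7: → [9,18); WM=15; [0,9) fires=5
i=8 t=17 v=9: → [9,18); WM=15
i=9 t=18 v=8: → [18,27); WM=16
i=10 t=13 v=2: DROP (t<16-2); WM=16
i=11 t=20 v=7: → [18,27); WM=18; [9,18) fires=3
i=12 t=14 v=1: DROP (t<18-2); WM=18
i=13 t=19 v=5: → [18,27); WM=18
i=14 t=20 v=9: → [18,27); WM=18
i=15 t=23 v=1: → [18,27); WM=21
i=16 t=27 v=7: → [27,36); WM=21
i=17 t=22 v=7: → [18,27); WM=25
i=18 t=20 v=6: DROP (t<25-2); WM=25

[0,9)=5 [9,18)=3 [18,27)=5 [27,36)=1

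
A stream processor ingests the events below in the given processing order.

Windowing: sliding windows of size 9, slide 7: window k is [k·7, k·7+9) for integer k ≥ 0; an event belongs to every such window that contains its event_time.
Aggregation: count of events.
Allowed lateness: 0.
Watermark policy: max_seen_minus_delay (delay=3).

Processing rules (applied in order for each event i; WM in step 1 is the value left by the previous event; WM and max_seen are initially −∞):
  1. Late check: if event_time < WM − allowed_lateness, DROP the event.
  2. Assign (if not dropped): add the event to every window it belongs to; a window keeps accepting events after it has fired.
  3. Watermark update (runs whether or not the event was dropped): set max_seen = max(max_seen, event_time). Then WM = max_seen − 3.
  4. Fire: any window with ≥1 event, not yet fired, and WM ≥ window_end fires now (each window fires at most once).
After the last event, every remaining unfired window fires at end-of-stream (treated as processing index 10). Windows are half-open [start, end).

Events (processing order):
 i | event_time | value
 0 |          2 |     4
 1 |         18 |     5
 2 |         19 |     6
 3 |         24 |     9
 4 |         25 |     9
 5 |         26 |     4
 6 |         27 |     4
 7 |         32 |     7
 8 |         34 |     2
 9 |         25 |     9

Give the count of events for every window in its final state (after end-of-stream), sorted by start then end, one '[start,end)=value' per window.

i=0 t=2 v=4: → [0,9); WM=-1
i=1 t=18 v=5: → [14,23); WM=15; [0,9) fires=1
i=2 t=19 v=6: → [14,23); WM=16
i=3 t=24 v=9: → [21,30); WM=21
i=4 t=25 v=9: → [21,30); WM=22
i=5 t=26 v=4: → [21,30); WM=23; [14,23) fires=2
i=6 t=27 v=4: → [21,30); WM=24
i=7 t=32 v=7: → [28,37); WM=29
i=8 t=34 v=2: → [28,37); WM=31; [21,30) fires=4
i=9 t=25 v=9: DROP (t<31-0); WM=31

[0,9)=1 [14,23)=2 [21,30)=4 [28,37)=2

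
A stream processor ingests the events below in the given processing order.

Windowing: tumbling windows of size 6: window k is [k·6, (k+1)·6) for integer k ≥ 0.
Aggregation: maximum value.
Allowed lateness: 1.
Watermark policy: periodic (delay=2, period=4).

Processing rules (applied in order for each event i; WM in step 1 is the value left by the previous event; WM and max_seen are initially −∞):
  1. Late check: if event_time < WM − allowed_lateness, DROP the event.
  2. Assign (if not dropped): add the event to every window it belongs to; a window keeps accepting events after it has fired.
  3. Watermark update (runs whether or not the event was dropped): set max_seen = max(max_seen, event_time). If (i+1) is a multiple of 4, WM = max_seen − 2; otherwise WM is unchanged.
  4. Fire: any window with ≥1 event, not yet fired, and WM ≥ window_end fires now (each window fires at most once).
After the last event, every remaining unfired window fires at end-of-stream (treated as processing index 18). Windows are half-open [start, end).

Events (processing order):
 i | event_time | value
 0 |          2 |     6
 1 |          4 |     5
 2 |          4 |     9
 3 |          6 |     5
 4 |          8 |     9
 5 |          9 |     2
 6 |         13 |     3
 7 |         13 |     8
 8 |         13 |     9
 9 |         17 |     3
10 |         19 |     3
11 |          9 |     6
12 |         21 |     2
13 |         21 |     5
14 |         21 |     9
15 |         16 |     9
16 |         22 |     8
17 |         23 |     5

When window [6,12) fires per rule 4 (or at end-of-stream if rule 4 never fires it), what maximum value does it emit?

i=0 t=2 v=6: → [0,6); WM=−∞
i=1 t=4 v=5: → [0,6); WM=−∞
i=2 t=4 v=9: → [0,6); WM=−∞
i=3 t=6 v=5: → [6,12); WM=4
i=4 t=8 v=9: → [6,12); WM=4
i=5 t=9 v=2: → [6,12); WM=4
i=6 t=13 v=3: → [12,18); WM=4
i=7 t=13 v=8: → [12,18); WM=11; [0,6) fires=9
i=8 t=13 v=9: → [12,18); WM=11
i=9 t=17 v=3: → [12,18); WM=11
i=10 t=19 v=3: → [18,24); WM=11
i=11 t=9 v=6: DROP (t<11-1); WM=17; [6,12) fires=9
i=12 t=21 v=2: → [18,24); WM=17
i=13 t=21 v=5: → [18,24); WM=17
i=14 t=21 v=9: → [18,24); WM=17
i=15 t=16 v=9: → [12,18); WM=19; [12,18) fires=9
i=16 t=22 v=8: → [18,24); WM=19
i=17 t=23 v=5: → [18,24); WM=19

9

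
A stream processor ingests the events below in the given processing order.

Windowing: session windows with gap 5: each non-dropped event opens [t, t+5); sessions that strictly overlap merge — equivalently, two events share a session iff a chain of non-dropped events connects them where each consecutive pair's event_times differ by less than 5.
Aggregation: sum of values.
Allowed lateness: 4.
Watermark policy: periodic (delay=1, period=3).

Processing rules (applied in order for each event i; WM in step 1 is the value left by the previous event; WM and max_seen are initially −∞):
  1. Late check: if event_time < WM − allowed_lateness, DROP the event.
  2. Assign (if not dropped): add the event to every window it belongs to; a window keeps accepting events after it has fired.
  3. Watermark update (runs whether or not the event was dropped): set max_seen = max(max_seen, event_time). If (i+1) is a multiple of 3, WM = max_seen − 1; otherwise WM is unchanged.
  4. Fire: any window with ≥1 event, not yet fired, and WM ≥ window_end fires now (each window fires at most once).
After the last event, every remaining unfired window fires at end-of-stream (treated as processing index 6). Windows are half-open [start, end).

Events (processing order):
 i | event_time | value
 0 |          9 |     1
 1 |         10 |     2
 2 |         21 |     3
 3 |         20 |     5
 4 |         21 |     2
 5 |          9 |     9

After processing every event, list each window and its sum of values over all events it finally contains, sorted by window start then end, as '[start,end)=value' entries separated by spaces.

[9,15)=3 [20,26)=10

i=0 t=9 v=1: → [9,14); WM=−∞
i=1 t=10 v=2: → [9,15); WM=−∞
i=2 t=21 v=3: → [21,26); WM=20
i=3 t=20 v=5: → [20,26); WM=20
i=4 t=21 v=2: → [20,26); WM=20
i=5 t=9 v=9: DROP (t<20-4); WM=20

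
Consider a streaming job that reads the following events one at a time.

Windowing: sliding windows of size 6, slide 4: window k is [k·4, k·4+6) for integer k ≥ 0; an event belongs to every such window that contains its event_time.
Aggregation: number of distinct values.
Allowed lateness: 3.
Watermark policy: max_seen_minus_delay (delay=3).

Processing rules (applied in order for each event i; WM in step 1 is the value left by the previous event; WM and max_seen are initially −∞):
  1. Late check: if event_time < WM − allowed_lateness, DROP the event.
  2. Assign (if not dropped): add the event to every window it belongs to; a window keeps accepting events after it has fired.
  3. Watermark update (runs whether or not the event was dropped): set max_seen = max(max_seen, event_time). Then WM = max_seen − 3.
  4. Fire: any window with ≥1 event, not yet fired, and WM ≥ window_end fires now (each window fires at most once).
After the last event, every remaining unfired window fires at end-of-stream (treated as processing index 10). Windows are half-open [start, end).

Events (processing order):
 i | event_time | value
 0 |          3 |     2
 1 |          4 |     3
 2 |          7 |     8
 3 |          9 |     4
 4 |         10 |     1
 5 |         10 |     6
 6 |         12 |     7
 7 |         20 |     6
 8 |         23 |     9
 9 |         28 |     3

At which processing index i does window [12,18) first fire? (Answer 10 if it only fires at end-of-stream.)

8

i=0 t=3 v=2: → [0,6); WM=0
i=1 t=4 v=3: → [4,10),[0,6); WM=1
i=2 t=7 v=8: → [4,10); WM=4
i=3 t=9 v=4: → [8,14),[4,10); WM=6; [0,6) fires=2
i=4 t=10 v=1: → [8,14); WM=7
i=5 t=10 v=6: → [8,14); WM=7
i=6 t=12 v=7: → [12,18),[8,14); WM=9
i=7 t=20 v=6: → [20,26),[16,22); WM=17; [4,10) fires=3 [8,14) fires=4
i=8 t=23 v=9: → [20,26); WM=20; [12,18) fires=1
i=9 t=28 v=3: → [28,34),[24,30); WM=25; [16,22) fires=1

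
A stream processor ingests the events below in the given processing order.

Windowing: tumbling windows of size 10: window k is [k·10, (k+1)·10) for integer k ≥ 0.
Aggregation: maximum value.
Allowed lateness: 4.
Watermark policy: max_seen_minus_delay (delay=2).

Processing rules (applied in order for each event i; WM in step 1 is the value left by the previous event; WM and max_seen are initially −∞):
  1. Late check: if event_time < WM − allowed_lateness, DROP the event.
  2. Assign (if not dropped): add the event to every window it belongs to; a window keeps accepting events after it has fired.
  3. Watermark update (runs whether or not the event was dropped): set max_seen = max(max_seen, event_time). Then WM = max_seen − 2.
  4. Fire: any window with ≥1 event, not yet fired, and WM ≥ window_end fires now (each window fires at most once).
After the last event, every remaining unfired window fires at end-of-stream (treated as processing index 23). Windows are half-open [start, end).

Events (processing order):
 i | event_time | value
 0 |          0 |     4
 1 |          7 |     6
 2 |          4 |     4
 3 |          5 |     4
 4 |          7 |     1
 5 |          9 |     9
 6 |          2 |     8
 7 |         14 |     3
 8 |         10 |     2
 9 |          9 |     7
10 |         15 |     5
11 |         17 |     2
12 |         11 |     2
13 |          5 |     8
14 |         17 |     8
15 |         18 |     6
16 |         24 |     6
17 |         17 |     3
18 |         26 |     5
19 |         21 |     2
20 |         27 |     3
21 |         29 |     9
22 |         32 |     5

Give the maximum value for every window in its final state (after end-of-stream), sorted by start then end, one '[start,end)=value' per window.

[0,10)=9 [10,20)=8 [20,30)=9 [30,40)=5

i=0 t=0 v=4: → [0,10); WM=-2
i=1 t=7 v=6: → [0,10); WM=5
i=2 t=4 v=4: → [0,10); WM=5
i=3 t=5 v=4: → [0,10); WM=5
i=4 t=7 v=1: → [0,10); WM=5
i=5 t=9 v=9: → [0,10); WM=7
i=6 t=2 v=8: DROP (t<7-4); WM=7
i=7 t=14 v=3: → [10,20); WM=12; [0,10) fires=9
i=8 t=10 v=2: → [10,20); WM=12
i=9 t=9 v=7: → [0,10); WM=12
i=10 t=15 v=5: → [10,20); WM=13
i=11 t=17 v=2: → [10,20); WM=15
i=12 t=11 v=2: → [10,20); WM=15
i=13 t=5 v=8: DROP (t<15-4); WM=15
i=14 t=17 v=8: → [10,20); WM=15
i=15 t=18 v=6: → [10,20); WM=16
i=16 t=24 v=6: → [20,30); WM=22; [10,20) fires=8
i=17 t=17 v=3: DROP (t<22-4); WM=22
i=18 t=26 v=5: → [20,30); WM=24
i=19 t=21 v=2: → [20,30); WM=24
i=20 t=27 v=3: → [20,30); WM=25
i=21 t=29 v=9: → [20,30); WM=27
i=22 t=32 v=5: → [30,40); WM=30; [20,30) fires=9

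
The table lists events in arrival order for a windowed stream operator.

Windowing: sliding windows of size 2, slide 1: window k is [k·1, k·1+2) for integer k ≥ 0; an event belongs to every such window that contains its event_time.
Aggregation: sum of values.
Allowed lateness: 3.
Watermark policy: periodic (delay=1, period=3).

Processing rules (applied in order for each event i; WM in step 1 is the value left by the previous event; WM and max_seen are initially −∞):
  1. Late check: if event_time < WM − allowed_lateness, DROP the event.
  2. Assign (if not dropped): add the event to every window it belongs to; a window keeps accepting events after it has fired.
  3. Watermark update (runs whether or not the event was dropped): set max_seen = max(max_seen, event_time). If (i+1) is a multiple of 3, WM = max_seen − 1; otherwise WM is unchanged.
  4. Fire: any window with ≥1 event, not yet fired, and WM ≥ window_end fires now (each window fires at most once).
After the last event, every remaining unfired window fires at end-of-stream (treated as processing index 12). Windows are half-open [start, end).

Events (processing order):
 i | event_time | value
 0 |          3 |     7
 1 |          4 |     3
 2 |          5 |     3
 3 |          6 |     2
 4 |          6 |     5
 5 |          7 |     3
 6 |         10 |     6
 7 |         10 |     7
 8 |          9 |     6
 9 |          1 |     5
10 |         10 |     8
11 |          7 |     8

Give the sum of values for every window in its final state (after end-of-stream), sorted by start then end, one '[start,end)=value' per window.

i=0 t=3 v=7: → [3,5),[2,4); WM=−∞
i=1 t=4 v=3: → [4,6),[3,5); WM=−∞
i=2 t=5 v=3: → [5,7),[4,6); WM=4; [2,4) fires=7
i=3 t=6 v=2: → [6,8),[5,7); WM=4
i=4 t=6 v=5: → [6,8),[5,7); WM=4
i=5 t=7 v=3: → [7,9),[6,8); WM=6; [3,5) fires=10 [4,6) fires=6
i=6 t=10 v=6: → [10,12),[9,11); WM=6
i=7 t=10 v=7: → [10,12),[9,11); WM=6
i=8 t=9 v=6: → [9,11),[8,10); WM=9; [5,7) fires=10 [6,8) fires=10 [7,9) fires=3
i=9 t=1 v=5: DROP (t<9-3); WM=9
i=10 t=10 v=8: → [10,12),[9,11); WM=9
i=11 t=7 v=8: → [7,9),[6,8); WM=9

[2,4)=7 [3,5)=10 [4,6)=6 [5,7)=10 [6,8)=18 [7,9)=11 [8,10)=6 [9,11)=27 [10,12)=21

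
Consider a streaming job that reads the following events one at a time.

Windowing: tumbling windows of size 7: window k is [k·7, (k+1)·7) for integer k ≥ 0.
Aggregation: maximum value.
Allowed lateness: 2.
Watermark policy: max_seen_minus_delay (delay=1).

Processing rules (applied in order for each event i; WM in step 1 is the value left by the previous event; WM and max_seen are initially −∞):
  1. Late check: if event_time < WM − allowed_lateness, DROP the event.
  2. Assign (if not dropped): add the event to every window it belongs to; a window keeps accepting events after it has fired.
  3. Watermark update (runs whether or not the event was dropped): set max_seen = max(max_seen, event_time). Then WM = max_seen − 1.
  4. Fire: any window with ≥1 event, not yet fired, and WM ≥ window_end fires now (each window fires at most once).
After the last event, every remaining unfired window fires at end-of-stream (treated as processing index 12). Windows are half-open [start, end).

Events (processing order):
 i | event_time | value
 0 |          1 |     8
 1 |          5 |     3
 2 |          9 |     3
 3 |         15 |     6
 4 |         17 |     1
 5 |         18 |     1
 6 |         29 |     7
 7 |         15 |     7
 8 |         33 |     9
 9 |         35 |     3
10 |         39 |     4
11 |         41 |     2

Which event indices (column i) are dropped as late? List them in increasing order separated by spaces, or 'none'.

7

i=0 t=1 v=8: → [0,7); WM=0
i=1 t=5 v=3: → [0,7); WM=4
i=2 t=9 v=3: → [7,14); WM=8; [0,7) fires=8
i=3 t=15 v=6: → [14,21); WM=14; [7,14) fires=3
i=4 t=17 v=1: → [14,21); WM=16
i=5 t=18 v=1: → [14,21); WM=17
i=6 t=29 v=7: → [28,35); WM=28; [14,21) fires=6
i=7 t=15 v=7: DROP (t<28-2); WM=28
i=8 t=33 v=9: → [28,35); WM=32
i=9 t=35 v=3: → [35,42); WM=34
i=10 t=39 v=4: → [35,42); WM=38; [28,35) fires=9
i=11 t=41 v=2: → [35,42); WM=40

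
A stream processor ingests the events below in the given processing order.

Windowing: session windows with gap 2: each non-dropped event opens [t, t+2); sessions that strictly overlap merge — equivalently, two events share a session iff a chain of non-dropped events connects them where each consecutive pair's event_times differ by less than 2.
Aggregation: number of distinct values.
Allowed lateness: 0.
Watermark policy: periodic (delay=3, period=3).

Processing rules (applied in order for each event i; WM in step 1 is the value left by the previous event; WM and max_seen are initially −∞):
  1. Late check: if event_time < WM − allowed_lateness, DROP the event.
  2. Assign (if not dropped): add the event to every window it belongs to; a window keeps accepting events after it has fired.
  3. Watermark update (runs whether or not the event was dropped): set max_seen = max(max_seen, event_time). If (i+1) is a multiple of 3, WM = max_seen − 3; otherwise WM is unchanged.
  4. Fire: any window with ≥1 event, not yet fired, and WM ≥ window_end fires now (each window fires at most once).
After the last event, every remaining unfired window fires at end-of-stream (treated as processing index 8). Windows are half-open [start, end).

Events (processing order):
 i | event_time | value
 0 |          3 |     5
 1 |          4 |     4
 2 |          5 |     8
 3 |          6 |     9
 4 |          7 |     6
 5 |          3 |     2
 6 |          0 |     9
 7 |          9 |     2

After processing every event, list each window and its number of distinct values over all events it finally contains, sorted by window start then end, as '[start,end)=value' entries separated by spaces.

[3,9)=6 [9,11)=1

i=0 t=3 v=5: → [3,5); WM=−∞
i=1 t=4 v=4: → [3,6); WM=−∞
i=2 t=5 v=8: → [3,7); WM=2
i=3 t=6 v=9: → [3,8); WM=2
i=4 t=7 v=6: → [3,9); WM=2
i=5 t=3 v=2: → [3,9); WM=4
i=6 t=0 v=9: DROP (t<4-0); WM=4
i=7 t=9 v=2: → [9,11); WM=4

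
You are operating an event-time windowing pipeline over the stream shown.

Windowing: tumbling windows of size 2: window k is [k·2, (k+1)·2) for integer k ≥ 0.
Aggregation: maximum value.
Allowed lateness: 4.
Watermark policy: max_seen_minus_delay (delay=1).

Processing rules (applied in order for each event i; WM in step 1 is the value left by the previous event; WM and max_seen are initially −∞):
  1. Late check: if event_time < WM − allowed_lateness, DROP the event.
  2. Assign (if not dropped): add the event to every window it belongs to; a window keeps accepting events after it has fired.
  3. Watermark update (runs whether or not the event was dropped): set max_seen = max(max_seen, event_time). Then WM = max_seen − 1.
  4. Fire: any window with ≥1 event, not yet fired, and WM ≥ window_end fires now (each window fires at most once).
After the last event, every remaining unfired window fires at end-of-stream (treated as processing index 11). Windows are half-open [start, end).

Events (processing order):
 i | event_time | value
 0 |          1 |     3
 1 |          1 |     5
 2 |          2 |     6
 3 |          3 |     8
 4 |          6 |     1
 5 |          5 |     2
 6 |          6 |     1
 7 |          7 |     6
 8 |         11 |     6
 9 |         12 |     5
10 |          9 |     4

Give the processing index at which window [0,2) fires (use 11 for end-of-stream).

i=0 t=1 v=3: → [0,2); WM=0
i=1 t=1 v=5: → [0,2); WM=0
i=2 t=2 v=6: → [2,4); WM=1
i=3 t=3 v=8: → [2,4); WM=2; [0,2) fires=5
i=4 t=6 v=1: → [6,8); WM=5; [2,4) fires=8
i=5 t=5 v=2: → [4,6); WM=5
i=6 t=6 v=1: → [6,8); WM=5
i=7 t=7 v=6: → [6,8); WM=6; [4,6) fires=2
i=8 t=11 v=6: → [10,12); WM=10; [6,8) fires=6
i=9 t=12 v=5: → [12,14); WM=11
i=10 t=9 v=4: → [8,10); WM=11; [8,10) fires=4

3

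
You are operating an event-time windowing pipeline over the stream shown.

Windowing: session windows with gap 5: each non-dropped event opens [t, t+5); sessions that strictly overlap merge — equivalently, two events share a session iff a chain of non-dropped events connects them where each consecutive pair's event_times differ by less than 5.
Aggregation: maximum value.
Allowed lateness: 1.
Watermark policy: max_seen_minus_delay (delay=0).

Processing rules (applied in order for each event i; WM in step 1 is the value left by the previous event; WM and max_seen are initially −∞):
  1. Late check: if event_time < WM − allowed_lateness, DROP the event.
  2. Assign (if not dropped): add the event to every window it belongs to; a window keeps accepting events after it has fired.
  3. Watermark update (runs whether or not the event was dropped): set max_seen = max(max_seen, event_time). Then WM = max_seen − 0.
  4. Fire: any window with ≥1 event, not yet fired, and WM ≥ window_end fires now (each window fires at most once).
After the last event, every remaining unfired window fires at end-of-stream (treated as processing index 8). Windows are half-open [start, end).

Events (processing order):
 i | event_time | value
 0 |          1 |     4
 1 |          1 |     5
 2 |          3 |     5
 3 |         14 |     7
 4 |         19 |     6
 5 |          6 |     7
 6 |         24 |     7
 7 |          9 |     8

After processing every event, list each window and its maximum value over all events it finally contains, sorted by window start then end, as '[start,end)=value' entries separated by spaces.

i=0 t=1 v=4: → [1,6); WM=1
i=1 t=1 v=5: → [1,6); WM=1
i=2 t=3 v=5: → [1,8); WM=3
i=3 t=14 v=7: → [14,19); WM=14
i=4 t=19 v=6: → [19,24); WM=19
i=5 t=6 v=7: DROP (t<19-1); WM=19
i=6 t=24 v=7: → [24,29); WM=24
i=7 t=9 v=8: DROP (t<24-1); WM=24

[1,8)=5 [14,19)=7 [19,24)=6 [24,29)=7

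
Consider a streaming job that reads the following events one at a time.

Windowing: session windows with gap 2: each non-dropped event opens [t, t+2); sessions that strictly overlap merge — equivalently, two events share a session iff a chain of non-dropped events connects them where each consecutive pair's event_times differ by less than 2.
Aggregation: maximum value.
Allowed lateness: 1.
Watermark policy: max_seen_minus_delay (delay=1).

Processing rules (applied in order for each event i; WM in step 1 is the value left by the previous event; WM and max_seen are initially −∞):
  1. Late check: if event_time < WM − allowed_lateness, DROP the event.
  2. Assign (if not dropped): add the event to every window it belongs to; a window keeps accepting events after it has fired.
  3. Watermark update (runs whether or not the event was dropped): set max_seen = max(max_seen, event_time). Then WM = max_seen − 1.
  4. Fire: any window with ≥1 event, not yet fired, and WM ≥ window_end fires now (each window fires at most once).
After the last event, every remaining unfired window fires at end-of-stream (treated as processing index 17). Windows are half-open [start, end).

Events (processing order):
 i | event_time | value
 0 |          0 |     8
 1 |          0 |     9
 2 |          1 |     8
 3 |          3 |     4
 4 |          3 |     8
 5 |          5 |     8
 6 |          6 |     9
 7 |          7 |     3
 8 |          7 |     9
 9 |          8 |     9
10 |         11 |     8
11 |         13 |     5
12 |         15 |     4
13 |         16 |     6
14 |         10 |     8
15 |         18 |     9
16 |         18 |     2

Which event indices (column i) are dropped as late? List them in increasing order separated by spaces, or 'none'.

i=0 t=0 v=8: → [0,2); WM=-1
i=1 t=0 v=9: → [0,2); WM=-1
i=2 t=1 v=8: → [0,3); WM=0
i=3 t=3 v=4: → [3,5); WM=2
i=4 t=3 v=8: → [3,5); WM=2
i=5 t=5 v=8: → [5,7); WM=4
i=6 t=6 v=9: → [5,8); WM=5
i=7 t=7 v=3: → [5,9); WM=6
i=8 t=7 v=9: → [5,9); WM=6
i=9 t=8 v=9: → [5,10); WM=7
i=10 t=11 v=8: → [11,13); WM=10
i=11 t=13 v=5: → [13,15); WM=12
i=12 t=15 v=4: → [15,17); WM=14
i=13 t=16 v=6: → [15,18); WM=15
i=14 t=10 v=8: DROP (t<15-1); WM=15
i=15 t=18 v=9: → [18,20); WM=17
i=16 t=18 v=2: → [18,20); WM=17

14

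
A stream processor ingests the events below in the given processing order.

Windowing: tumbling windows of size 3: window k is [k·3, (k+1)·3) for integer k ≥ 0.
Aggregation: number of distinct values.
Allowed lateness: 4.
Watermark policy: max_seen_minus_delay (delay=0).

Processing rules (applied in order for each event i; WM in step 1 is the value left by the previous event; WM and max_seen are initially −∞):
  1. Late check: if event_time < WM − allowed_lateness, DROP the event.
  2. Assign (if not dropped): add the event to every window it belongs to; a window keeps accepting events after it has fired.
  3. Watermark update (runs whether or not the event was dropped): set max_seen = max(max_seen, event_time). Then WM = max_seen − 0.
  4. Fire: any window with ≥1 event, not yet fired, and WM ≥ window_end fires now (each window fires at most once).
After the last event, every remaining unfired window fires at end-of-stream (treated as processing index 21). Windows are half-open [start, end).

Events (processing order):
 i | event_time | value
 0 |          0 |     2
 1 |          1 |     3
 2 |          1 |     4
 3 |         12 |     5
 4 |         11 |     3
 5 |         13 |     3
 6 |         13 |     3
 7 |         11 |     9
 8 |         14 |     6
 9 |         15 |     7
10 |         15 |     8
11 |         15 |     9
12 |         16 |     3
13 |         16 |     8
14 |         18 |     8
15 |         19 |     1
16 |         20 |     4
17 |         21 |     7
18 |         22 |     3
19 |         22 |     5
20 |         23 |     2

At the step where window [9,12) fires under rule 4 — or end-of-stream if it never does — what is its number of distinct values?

i=0 t=0 v=2: → [0,3); WM=0
i=1 t=1 v=3: → [0,3); WM=1
i=2 t=1 v=4: → [0,3); WM=1
i=3 t=12 v=5: → [12,15); WM=12; [0,3) fires=3
i=4 t=11 v=3: → [9,12); WM=12; [9,12) fires=1
i=5 t=13 v=3: → [12,15); WM=13
i=6 t=13 v=3: → [12,15); WM=13
i=7 t=11 v=9: → [9,12); WM=13
i=8 t=14 v=6: → [12,15); WM=14
i=9 t=15 v=7: → [15,18); WM=15; [12,15) fires=3
i=10 t=15 v=8: → [15,18); WM=15
i=11 t=15 v=9: → [15,18); WM=15
i=12 t=16 v=3: → [15,18); WM=16
i=13 t=16 v=8: → [15,18); WM=16
i=14 t=18 v=8: → [18,21); WM=18; [15,18) fires=4
i=15 t=19 v=1: → [18,21); WM=19
i=16 t=20 v=4: → [18,21); WM=20
i=17 t=21 v=7: → [21,24); WM=21; [18,21) fires=3
i=18 t=22 v=3: → [21,24); WM=22
i=19 t=22 v=5: → [21,24); WM=22
i=20 t=23 v=2: → [21,24); WM=23

1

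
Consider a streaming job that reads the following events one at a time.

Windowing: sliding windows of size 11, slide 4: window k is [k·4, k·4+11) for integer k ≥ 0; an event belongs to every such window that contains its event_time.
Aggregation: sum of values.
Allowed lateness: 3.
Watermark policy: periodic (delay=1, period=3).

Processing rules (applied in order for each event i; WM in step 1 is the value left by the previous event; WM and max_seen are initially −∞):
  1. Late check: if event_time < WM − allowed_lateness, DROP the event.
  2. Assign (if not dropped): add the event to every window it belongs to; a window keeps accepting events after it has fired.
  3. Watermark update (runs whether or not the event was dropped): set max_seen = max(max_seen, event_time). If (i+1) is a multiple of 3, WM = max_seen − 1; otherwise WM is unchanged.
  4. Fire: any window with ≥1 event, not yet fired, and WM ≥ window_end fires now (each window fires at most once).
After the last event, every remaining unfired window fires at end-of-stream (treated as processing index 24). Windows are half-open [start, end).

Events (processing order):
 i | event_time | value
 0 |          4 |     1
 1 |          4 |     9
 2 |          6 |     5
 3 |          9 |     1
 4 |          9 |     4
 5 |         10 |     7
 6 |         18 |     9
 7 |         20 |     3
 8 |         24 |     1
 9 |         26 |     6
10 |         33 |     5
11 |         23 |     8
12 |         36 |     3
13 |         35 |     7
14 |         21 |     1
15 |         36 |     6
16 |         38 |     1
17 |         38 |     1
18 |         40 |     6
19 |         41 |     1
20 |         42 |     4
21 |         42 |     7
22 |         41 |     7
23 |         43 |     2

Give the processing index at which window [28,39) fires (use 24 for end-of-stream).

20

i=0 t=4 v=1: → [4,15),[0,11); WM=−∞
i=1 t=4 v=9: → [4,15),[0,11); WM=−∞
i=2 t=6 v=5: → [4,15),[0,11); WM=5
i=3 t=9 v=1: → [8,19),[4,15),[0,11); WM=5
i=4 t=9 v=4: → [8,19),[4,15),[0,11); WM=5
i=5 t=10 v=7: → [8,19),[4,15),[0,11); WM=9
i=6 t=18 v=9: → [16,27),[12,23),[8,19); WM=9
i=7 t=20 v=3: → [20,31),[16,27),[12,23); WM=9
i=8 t=24 v=1: → [24,35),[20,31),[16,27); WM=23; [0,11) fires=27 [4,15) fires=27 [8,19) fires=21 [12,23) fires=12
i=9 t=26 v=6: → [24,35),[20,31),[16,27); WM=23
i=10 t=33 v=5: → [32,43),[28,39),[24,35); WM=23
i=11 t=23 v=8: → [20,31),[16,27); WM=32; [16,27) fires=27 [20,31) fires=18
i=12 t=36 v=3: → [36,47),[32,43),[28,39); WM=32
i=13 t=35 v=7: → [32,43),[28,39); WM=32
i=14 t=21 v=1: DROP (t<32-3); WM=35; [24,35) fires=12
i=15 t=36 v=6: → [36,47),[32,43),[28,39); WM=35
i=16 t=38 v=1: → [36,47),[32,43),[28,39); WM=35
i=17 t=38 v=1: → [36,47),[32,43),[28,39); WM=37
i=18 t=40 v=6: → [40,51),[36,47),[32,43); WM=37
i=19 t=41 v=1: → [40,51),[36,47),[32,43); WM=37
i=20 t=42 v=4: → [40,51),[36,47),[32,43); WM=41; [28,39) fires=23
i=21 t=42 v=7: → [40,51),[36,47),[32,43); WM=41
i=22 t=41 v=7: → [40,51),[36,47),[32,43); WM=41
i=23 t=43 v=2: → [40,51),[36,47); WM=42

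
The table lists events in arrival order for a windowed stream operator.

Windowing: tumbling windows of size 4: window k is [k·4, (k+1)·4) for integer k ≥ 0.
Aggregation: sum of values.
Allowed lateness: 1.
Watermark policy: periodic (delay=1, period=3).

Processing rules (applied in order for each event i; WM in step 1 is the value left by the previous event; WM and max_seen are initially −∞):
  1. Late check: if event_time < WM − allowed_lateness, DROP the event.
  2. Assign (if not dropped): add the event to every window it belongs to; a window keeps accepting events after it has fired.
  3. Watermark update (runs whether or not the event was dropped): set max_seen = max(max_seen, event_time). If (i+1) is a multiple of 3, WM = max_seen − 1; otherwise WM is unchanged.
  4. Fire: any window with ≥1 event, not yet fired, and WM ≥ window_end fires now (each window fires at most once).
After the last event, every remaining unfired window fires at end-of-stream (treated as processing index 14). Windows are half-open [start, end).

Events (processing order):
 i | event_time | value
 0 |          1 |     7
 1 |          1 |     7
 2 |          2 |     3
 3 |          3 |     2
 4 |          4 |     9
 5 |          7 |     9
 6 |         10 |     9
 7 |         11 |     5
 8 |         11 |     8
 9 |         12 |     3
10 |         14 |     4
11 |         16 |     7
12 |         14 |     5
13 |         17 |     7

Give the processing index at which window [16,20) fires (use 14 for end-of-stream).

i=0 t=1 v=7: → [0,4); WM=−∞
i=1 t=1 v=7: → [0,4); WM=−∞
i=2 t=2 v=3: → [0,4); WM=1
i=3 t=3 v=2: → [0,4); WM=1
i=4 t=4 v=9: → [4,8); WM=1
i=5 t=7 v=9: → [4,8); WM=6; [0,4) fires=19
i=6 t=10 v=9: → [8,12); WM=6
i=7 t=11 v=5: → [8,12); WM=6
i=8 t=11 v=8: → [8,12); WM=10; [4,8) fires=18
i=9 t=12 v=3: → [12,16); WM=10
i=10 t=14 v=4: → [12,16); WM=10
i=11 t=16 v=7: → [16,20); WM=15; [8,12) fires=22
i=12 t=14 v=5: → [12,16); WM=15
i=13 t=17 v=7: → [16,20); WM=15

14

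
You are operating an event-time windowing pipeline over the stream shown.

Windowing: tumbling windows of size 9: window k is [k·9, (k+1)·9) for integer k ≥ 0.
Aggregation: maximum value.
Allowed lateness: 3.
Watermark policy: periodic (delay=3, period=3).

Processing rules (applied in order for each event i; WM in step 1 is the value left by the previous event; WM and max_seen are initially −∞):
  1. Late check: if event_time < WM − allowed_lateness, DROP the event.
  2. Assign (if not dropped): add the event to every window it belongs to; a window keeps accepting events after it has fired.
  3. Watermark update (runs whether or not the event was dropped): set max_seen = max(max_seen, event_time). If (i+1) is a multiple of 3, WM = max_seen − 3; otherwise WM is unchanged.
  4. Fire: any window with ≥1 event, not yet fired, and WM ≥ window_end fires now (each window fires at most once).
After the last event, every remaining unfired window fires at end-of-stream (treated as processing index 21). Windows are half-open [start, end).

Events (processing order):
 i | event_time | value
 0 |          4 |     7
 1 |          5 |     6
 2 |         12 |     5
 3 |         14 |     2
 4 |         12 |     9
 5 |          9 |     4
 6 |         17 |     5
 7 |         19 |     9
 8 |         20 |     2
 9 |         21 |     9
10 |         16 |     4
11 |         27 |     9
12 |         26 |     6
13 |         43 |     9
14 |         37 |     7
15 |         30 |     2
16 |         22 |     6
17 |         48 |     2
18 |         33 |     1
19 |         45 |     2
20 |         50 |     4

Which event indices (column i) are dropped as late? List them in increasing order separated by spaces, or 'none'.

15 16 18

i=0 t=4 v=7: → [0,9); WM=−∞
i=1 t=5 v=6: → [0,9); WM=−∞
i=2 t=12 v=5: → [9,18); WM=9; [0,9) fires=7
i=3 t=14 v=2: → [9,18); WM=9
i=4 t=12 v=9: → [9,18); WM=9
i=5 t=9 v=4: → [9,18); WM=11
i=6 t=17 v=5: → [9,18); WM=11
i=7 t=19 v=9: → [18,27); WM=11
i=8 t=20 v=2: → [18,27); WM=17
i=9 t=21 v=9: → [18,27); WM=17
i=10 t=16 v=4: → [9,18); WM=17
i=11 t=27 v=9: → [27,36); WM=24; [9,18) fires=9
i=12 t=26 v=6: → [18,27); WM=24
i=13 t=43 v=9: → [36,45); WM=24
i=14 t=37 v=7: → [36,45); WM=40; [18,27) fires=9 [27,36) fires=9
i=15 t=30 v=2: DROP (t<40-3); WM=40
i=16 t=22 v=6: DROP (t<40-3); WM=40
i=17 t=48 v=2: → [45,54); WM=45; [36,45) fires=9
i=18 t=33 v=1: DROP (t<45-3); WM=45
i=19 t=45 v=2: → [45,54); WM=45
i=20 t=50 v=4: → [45,54); WM=47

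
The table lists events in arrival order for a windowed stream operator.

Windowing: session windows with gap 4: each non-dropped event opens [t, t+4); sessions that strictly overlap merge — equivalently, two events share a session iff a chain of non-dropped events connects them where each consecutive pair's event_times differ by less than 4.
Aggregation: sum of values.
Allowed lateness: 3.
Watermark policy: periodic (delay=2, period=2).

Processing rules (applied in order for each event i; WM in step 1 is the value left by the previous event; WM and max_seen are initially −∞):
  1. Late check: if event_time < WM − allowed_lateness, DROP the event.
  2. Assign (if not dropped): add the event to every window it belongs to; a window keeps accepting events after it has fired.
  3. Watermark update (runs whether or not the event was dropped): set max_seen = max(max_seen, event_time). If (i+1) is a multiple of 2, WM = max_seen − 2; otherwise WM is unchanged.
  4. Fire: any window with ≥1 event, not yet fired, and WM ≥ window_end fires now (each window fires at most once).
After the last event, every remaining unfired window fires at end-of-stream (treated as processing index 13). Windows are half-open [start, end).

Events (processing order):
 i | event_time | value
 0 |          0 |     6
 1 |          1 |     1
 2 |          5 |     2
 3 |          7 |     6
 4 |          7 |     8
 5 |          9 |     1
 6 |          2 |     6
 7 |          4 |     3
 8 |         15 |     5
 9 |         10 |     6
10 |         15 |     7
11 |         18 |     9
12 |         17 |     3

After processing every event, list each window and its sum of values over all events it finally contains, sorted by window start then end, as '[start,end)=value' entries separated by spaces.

[0,14)=33 [15,22)=24

i=0 t=0 v=6: → [0,4); WM=−∞
i=1 t=1 v=1: → [0,5); WM=-1
i=2 t=5 v=2: → [5,9); WM=-1
i=3 t=7 v=6: → [5,11); WM=5
i=4 t=7 v=8: → [5,11); WM=5
i=5 t=9 v=1: → [5,13); WM=7
i=6 t=2 v=6: DROP (t<7-3); WM=7
i=7 t=4 v=3: → [0,13); WM=7
i=8 t=15 v=5: → [15,19); WM=7
i=9 t=10 v=6: → [0,14); WM=13
i=10 t=15 v=7: → [15,19); WM=13
i=11 t=18 v=9: → [15,22); WM=16
i=12 t=17 v=3: → [15,22); WM=16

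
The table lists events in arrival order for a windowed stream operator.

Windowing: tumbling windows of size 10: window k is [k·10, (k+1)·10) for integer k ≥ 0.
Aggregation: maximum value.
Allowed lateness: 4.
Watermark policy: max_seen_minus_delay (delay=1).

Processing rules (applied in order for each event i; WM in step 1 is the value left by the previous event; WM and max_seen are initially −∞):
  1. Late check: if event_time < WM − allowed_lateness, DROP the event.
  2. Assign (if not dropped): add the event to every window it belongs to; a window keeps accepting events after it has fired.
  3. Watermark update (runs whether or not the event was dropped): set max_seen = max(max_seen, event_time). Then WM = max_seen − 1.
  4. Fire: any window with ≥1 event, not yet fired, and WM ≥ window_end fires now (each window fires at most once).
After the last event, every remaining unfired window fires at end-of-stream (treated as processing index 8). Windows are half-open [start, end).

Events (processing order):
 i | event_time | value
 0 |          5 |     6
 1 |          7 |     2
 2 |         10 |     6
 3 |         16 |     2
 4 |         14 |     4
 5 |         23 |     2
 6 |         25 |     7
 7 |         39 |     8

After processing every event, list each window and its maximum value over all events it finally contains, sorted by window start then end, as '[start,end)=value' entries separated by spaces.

i=0 t=5 v=6: → [0,10); WM=4
i=1 t=7 v=2: → [0,10); WM=6
i=2 t=10 v=6: → [10,20); WM=9
i=3 t=16 v=2: → [10,20); WM=15; [0,10) fires=6
i=4 t=14 v=4: → [10,20); WM=15
i=5 t=23 v=2: → [20,30); WM=22; [10,20) fires=6
i=6 t=25 v=7: → [20,30); WM=24
i=7 t=39 v=8: → [30,40); WM=38; [20,30) fires=7

[0,10)=6 [10,20)=6 [20,30)=7 [30,40)=8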